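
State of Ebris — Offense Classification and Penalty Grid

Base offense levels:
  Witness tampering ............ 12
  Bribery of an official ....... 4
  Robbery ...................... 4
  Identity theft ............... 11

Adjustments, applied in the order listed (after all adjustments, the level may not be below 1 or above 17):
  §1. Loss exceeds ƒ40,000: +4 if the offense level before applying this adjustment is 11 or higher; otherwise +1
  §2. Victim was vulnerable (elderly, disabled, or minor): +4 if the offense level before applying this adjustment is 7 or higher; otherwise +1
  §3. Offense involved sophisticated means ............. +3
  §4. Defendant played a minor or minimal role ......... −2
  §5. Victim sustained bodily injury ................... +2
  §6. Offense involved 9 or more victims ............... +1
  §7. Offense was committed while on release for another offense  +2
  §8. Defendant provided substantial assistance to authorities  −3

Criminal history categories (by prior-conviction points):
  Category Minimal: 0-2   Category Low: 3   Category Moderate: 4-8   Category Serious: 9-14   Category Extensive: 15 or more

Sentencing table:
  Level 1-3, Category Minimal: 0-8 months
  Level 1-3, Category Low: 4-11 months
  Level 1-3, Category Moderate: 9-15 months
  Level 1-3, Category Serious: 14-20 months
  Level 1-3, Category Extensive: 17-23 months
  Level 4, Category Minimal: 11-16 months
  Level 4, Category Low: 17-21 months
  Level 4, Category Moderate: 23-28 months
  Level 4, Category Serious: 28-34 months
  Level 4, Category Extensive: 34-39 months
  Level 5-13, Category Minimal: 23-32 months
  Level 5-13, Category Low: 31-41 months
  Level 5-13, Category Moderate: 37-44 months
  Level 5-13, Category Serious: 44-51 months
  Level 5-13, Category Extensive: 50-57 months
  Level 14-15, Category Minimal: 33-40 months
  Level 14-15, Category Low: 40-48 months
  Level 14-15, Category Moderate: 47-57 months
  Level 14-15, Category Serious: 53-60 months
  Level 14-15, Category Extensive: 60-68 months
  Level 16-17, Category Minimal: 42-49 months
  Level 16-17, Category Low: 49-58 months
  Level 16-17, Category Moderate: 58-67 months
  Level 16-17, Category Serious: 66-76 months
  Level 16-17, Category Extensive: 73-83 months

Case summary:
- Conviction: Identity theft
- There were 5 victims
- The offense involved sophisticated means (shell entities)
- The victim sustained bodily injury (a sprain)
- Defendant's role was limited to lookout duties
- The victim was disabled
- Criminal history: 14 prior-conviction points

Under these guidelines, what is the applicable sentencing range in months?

Base offense level for identity theft: 11.
§1 does not apply.
§2 applies (level before this adjustment is 11 ≥ 7, so +4): 11 + 4 = 15.
§3 applies: 15 + 3 = 18.
§4 applies: 18 − 2 = 16.
§5 applies: 16 + 2 = 18.
§6 does not apply.
§7 does not apply.
§8 does not apply.
Level 18 exceeds the maximum of 17; capped at 17.
Final offense level: 17.
Criminal history: 14 prior points → Category Serious (9-14).
Level 17 falls in the 16-17 band.
Grid: Level 16-17 × Category Serious = 66-76 months.

66-76 months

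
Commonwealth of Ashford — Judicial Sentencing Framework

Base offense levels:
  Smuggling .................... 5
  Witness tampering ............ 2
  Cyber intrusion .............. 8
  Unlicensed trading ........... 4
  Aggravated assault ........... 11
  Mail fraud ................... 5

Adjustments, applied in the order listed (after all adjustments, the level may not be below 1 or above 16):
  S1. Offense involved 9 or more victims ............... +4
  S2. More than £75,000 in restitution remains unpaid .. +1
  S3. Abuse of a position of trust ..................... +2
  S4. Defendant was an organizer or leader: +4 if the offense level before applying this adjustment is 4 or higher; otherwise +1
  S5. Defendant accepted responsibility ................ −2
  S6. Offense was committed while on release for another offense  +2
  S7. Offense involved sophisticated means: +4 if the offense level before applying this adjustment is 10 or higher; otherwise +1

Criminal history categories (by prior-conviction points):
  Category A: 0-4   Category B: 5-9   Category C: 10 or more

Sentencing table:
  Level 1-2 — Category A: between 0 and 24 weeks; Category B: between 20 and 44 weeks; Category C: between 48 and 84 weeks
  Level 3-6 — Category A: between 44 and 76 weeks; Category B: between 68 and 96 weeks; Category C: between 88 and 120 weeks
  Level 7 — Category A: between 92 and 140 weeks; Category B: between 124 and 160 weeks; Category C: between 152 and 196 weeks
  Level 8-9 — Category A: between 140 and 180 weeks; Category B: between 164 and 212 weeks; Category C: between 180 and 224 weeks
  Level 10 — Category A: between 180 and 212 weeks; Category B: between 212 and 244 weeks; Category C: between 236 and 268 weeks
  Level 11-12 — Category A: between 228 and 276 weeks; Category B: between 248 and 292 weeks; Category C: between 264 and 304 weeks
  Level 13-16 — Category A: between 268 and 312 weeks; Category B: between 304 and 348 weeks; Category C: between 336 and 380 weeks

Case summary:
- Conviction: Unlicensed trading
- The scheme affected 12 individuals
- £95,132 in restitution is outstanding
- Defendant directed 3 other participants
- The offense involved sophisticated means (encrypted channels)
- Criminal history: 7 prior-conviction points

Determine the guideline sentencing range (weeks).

304-348 weeks

Base offense level for unlicensed trading: 4.
S1 applies: 4 + 4 = 8.
S2 applies: 8 + 1 = 9.
S4 applies (level before this adjustment is 9 ≥ 4, so +4): 9 + 4 = 13.
S7 applies (level before this adjustment is 13 ≥ 10, so +4): 13 + 4 = 17.
Level 17 exceeds the maximum of 16; capped at 16.
Final offense level: 16.
Criminal history: 7 prior points → Category B (5-9).
Level 16 falls in the 13-16 band.
Grid: Level 13-16 × Category B = 304-348 weeks.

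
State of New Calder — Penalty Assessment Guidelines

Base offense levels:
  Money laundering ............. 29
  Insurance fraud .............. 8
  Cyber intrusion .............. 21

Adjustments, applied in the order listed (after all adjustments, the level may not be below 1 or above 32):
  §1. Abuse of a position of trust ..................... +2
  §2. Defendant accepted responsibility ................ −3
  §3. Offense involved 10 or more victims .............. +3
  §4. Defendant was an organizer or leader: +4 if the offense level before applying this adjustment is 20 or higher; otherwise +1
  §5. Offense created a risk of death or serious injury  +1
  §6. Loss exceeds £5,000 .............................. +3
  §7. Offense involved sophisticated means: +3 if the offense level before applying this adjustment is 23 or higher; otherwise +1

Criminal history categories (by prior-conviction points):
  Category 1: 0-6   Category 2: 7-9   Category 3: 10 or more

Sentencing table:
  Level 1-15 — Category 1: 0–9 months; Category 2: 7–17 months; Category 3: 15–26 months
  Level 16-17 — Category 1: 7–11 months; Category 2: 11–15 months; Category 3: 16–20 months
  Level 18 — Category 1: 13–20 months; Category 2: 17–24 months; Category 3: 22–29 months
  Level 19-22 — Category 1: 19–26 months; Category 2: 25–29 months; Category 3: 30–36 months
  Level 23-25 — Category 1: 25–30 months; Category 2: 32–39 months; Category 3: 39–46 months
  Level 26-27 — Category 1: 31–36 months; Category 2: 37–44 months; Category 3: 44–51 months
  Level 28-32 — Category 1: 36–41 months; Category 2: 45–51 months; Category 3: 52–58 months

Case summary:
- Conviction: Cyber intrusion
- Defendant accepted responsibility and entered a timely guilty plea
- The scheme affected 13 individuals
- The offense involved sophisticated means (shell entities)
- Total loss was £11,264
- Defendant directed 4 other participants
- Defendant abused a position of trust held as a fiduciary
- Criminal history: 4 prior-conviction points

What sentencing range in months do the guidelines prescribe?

36-41 months

Base offense level for cyber intrusion: 21.
§1 applies: 21 + 2 = 23.
§2 applies: 23 − 3 = 20.
§3 applies: 20 + 3 = 23.
§4 applies (level before this adjustment is 23 ≥ 20, so +4): 23 + 4 = 27.
§5 does not apply.
§6 applies: 27 + 3 = 30.
§7 applies (level before this adjustment is 30 ≥ 23, so +3): 30 + 3 = 33.
Level 33 exceeds the maximum of 32; capped at 32.
Final offense level: 32.
Criminal history: 4 prior points → Category 1 (0-6).
Level 32 falls in the 28-32 band.
Grid: Level 28-32 × Category 1 = 36-41 months.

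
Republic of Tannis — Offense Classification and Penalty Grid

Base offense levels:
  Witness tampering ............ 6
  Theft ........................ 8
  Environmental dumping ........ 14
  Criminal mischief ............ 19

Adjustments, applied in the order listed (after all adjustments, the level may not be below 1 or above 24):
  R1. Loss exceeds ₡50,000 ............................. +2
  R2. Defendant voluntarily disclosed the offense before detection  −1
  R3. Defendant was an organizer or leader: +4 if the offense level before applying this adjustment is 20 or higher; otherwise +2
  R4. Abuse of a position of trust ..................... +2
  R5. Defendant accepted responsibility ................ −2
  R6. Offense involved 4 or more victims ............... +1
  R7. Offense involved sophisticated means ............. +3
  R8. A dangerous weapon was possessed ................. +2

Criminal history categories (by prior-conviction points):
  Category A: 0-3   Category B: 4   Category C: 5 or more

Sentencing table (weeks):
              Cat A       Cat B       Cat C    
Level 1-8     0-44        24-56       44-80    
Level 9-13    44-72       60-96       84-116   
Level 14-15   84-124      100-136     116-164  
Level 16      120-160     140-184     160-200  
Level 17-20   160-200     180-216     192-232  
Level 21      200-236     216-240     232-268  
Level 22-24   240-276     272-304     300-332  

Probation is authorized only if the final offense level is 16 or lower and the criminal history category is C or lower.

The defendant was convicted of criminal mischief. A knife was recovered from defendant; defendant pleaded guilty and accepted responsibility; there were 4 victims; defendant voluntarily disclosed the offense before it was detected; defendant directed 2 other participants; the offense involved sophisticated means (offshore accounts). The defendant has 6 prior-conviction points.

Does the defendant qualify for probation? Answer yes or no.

No

Base offense level for criminal mischief: 19.
R2 applies: 19 − 1 = 18.
R3 applies (level before this adjustment is 18 < 20, so +2): 18 + 2 = 20.
R4 does not apply.
R5 applies: 20 − 2 = 18.
R6 applies: 18 + 1 = 19.
R7 applies: 19 + 3 = 22.
R8 applies: 22 + 2 = 24.
Final offense level: 24.
Criminal history: 6 prior points → Category C (5+).
Level 24 falls in the 22-24 band.
Grid: Level 22-24 × Category C = 300-332 weeks.
Probation check: level 24 > 16 and category C ≤ C → not eligible.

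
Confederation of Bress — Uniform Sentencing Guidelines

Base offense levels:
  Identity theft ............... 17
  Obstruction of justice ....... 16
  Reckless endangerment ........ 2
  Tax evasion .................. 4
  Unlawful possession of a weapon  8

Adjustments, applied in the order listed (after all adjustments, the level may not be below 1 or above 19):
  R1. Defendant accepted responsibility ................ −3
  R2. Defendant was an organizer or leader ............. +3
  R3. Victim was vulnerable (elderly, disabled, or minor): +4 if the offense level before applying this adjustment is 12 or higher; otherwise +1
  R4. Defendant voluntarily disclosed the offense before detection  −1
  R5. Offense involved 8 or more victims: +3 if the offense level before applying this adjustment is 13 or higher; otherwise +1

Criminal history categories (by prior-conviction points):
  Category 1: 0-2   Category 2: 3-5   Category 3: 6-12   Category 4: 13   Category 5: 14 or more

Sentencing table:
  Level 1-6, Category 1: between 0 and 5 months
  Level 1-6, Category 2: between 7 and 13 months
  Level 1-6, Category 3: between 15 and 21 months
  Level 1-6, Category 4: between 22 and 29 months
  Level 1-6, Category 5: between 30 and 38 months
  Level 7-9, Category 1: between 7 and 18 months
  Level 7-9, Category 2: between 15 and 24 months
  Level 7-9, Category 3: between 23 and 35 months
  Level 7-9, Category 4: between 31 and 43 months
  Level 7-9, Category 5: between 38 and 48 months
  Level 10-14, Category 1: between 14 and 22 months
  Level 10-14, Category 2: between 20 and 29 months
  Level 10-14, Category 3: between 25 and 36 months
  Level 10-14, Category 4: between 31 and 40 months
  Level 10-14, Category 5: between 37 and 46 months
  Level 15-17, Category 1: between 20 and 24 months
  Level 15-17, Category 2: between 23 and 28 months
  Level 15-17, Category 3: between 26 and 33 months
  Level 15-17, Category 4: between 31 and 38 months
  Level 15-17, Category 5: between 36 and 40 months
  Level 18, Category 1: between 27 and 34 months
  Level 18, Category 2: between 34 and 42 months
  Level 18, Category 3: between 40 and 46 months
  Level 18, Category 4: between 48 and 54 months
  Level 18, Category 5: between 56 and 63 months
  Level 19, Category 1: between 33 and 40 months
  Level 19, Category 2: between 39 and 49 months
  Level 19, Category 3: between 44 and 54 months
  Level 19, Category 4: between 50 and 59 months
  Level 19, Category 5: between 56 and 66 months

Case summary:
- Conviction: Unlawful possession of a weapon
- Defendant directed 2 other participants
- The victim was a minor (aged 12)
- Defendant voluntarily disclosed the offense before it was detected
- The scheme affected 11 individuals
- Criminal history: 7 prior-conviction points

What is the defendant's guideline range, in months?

Base offense level for unlawful possession of a weapon: 8.
R2 applies: 8 + 3 = 11.
R3 applies (level before this adjustment is 11 < 12, so +1): 11 + 1 = 12.
R4 applies: 12 − 1 = 11.
R5 applies (level before this adjustment is 11 < 13, so +1): 11 + 1 = 12.
Final offense level: 12.
Criminal history: 7 prior points → Category 3 (6-12).
Level 12 falls in the 10-14 band.
Grid: Level 10-14 × Category 3 = 25-36 months.

25-36 months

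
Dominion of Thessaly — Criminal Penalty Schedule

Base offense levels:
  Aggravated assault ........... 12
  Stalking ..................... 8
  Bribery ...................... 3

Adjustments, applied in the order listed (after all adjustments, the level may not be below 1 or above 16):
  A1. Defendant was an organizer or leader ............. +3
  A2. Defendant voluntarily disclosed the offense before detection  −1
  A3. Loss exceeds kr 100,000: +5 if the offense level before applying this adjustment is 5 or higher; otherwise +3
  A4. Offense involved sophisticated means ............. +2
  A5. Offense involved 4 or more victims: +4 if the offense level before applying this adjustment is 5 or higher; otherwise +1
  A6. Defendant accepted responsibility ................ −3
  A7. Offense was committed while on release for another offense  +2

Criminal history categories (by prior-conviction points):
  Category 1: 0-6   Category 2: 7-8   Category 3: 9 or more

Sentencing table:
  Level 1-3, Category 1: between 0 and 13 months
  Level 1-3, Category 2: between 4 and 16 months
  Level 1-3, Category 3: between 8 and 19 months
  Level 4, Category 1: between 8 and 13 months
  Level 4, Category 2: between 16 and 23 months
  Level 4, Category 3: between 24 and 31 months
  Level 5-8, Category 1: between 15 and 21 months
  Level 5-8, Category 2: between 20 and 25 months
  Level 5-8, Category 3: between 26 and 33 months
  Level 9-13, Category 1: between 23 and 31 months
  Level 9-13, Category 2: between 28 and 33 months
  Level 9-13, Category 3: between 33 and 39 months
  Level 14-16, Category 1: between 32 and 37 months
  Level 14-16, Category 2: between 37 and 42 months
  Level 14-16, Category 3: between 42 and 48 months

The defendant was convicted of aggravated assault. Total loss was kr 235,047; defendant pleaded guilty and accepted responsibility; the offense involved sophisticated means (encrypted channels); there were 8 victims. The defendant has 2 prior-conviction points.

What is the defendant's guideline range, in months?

Base offense level for aggravated assault: 12.
A2 does not apply.
A3 applies (level before this adjustment is 12 ≥ 5, so +5): 12 + 5 = 17.
A4 applies: 17 + 2 = 19.
A5 applies (level before this adjustment is 19 ≥ 5, so +4): 19 + 4 = 23.
A6 applies: 23 − 3 = 20.
A7 does not apply.
Level 20 exceeds the maximum of 16; capped at 16.
Final offense level: 16.
Criminal history: 2 prior points → Category 1 (0-6).
Level 16 falls in the 14-16 band.
Grid: Level 14-16 × Category 1 = 32-37 months.

32-37 months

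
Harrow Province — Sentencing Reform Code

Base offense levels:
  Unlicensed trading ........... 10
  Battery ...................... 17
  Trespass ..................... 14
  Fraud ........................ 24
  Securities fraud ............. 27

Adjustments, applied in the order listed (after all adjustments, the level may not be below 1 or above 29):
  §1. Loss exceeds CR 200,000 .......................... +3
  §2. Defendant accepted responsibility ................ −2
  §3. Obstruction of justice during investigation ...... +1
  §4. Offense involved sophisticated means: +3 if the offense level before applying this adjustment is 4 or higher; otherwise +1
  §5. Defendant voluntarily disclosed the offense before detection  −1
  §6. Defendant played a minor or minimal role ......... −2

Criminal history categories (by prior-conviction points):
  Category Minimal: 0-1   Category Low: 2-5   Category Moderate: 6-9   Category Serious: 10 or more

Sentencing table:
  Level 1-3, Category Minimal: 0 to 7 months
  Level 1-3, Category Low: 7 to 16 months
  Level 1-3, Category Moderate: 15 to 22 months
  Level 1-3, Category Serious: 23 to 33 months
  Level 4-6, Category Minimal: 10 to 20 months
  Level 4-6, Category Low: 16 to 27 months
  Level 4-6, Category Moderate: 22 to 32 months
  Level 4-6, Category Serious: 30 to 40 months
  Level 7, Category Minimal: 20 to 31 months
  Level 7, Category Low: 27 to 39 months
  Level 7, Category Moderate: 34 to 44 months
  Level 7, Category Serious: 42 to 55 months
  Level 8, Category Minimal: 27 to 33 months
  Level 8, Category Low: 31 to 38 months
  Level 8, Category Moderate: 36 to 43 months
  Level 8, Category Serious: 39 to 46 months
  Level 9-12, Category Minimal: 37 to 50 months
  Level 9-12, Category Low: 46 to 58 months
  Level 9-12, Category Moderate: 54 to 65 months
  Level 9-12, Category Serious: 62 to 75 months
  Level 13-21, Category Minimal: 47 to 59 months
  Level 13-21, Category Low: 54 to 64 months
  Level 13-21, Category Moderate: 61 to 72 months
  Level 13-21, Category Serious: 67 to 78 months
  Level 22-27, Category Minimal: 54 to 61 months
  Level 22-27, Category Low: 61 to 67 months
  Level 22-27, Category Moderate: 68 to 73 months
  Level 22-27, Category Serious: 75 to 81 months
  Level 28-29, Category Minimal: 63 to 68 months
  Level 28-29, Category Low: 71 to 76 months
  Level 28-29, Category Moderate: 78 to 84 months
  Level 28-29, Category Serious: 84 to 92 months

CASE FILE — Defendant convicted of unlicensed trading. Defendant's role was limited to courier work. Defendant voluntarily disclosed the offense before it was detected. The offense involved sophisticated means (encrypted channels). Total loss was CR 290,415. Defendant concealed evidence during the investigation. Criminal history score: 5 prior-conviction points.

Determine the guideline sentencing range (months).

Base offense level for unlicensed trading: 10.
§1 applies: 10 + 3 = 13.
§2 does not apply.
§3 applies: 13 + 1 = 14.
§4 applies (level before this adjustment is 14 ≥ 4, so +3): 14 + 3 = 17.
§5 applies: 17 − 1 = 16.
§6 applies: 16 − 2 = 14.
Final offense level: 14.
Criminal history: 5 prior points → Category Low (2-5).
Level 14 falls in the 13-21 band.
Grid: Level 13-21 × Category Low = 54-64 months.

54-64 months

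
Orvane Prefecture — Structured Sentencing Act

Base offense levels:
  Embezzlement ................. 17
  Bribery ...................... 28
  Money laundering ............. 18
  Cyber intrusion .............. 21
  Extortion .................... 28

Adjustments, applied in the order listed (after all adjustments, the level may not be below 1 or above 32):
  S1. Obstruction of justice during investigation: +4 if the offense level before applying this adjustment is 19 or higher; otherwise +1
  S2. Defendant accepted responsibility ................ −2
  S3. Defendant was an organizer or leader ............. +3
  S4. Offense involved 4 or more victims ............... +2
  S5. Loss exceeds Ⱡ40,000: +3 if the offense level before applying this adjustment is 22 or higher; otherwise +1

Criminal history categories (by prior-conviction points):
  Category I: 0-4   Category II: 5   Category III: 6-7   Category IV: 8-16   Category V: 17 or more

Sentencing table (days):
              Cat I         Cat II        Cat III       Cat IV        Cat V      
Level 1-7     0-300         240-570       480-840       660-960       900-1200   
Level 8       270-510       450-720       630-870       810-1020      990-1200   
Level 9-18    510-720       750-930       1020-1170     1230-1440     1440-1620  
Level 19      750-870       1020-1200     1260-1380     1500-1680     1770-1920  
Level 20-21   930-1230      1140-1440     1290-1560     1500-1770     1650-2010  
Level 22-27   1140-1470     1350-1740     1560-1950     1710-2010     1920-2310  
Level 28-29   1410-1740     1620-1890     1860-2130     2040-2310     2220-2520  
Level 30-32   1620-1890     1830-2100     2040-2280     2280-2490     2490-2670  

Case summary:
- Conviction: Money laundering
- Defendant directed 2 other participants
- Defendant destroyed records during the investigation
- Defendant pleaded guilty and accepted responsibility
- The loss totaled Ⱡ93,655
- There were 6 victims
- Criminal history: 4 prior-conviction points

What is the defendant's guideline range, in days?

Base offense level for money laundering: 18.
S1 applies (level before this adjustment is 18 < 19, so +1): 18 + 1 = 19.
S2 applies: 19 − 2 = 17.
S3 applies: 17 + 3 = 20.
S4 applies: 20 + 2 = 22.
S5 applies (level before this adjustment is 22 ≥ 22, so +3): 22 + 3 = 25.
Final offense level: 25.
Criminal history: 4 prior points → Category I (0-4).
Level 25 falls in the 22-27 band.
Grid: Level 22-27 × Category I = 1140-1470 days.

1140-1470 days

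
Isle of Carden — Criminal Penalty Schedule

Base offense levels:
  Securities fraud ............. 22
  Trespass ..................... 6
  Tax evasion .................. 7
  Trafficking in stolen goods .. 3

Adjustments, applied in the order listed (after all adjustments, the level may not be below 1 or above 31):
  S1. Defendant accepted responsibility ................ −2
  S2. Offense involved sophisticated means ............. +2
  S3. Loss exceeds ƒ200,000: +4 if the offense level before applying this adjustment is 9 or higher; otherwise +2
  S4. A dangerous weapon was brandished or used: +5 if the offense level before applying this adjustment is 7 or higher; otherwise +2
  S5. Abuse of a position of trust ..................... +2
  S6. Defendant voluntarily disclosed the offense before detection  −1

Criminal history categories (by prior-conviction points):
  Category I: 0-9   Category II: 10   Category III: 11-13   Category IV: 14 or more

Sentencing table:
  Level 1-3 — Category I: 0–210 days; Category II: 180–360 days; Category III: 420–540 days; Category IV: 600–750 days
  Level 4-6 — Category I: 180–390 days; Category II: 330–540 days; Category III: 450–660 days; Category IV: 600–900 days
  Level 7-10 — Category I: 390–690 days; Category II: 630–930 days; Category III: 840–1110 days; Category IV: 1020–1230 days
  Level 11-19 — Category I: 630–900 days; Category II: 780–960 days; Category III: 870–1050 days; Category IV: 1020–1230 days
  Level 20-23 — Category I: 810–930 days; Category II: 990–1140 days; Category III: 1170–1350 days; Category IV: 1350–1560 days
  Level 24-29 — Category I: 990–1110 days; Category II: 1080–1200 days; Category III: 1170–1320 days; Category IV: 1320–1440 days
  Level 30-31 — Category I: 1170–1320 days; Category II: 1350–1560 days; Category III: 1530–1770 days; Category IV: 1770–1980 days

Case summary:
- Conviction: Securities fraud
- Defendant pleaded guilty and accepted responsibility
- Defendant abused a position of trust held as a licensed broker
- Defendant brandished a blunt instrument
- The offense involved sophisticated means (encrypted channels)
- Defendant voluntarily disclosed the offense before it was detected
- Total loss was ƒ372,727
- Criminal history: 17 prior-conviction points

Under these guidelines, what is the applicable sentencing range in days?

Base offense level for securities fraud: 22.
S1 applies: 22 − 2 = 20.
S2 applies: 20 + 2 = 22.
S3 applies (level before this adjustment is 22 ≥ 9, so +4): 22 + 4 = 26.
S4 applies (level before this adjustment is 26 ≥ 7, so +5): 26 + 5 = 31.
S5 applies: 31 + 2 = 33.
S6 applies: 33 − 1 = 32.
Level 32 exceeds the maximum of 31; capped at 31.
Final offense level: 31.
Criminal history: 17 prior points → Category IV (14+).
Level 31 falls in the 30-31 band.
Grid: Level 30-31 × Category IV = 1770-1980 days.

1770-1980 days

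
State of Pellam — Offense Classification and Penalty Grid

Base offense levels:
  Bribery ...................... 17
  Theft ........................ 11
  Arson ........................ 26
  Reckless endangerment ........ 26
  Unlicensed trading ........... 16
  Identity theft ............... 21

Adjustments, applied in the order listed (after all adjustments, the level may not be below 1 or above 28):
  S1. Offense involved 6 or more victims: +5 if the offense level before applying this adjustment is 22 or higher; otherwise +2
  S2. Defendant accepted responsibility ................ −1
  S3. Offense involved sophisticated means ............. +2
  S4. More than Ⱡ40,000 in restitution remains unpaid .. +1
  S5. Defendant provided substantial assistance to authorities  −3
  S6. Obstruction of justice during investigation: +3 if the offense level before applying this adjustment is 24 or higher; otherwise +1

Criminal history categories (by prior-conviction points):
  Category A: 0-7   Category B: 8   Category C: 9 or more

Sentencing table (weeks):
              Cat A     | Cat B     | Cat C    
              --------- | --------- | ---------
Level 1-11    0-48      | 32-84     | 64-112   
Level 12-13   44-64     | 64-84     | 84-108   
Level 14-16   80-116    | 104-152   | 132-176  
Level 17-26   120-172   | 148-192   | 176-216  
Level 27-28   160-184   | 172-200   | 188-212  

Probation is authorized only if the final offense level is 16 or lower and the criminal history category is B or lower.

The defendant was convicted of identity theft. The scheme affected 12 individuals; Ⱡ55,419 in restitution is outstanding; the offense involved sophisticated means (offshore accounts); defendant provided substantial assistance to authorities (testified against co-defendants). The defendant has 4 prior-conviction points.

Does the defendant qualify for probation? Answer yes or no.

No

Base offense level for identity theft: 21.
S1 applies (level before this adjustment is 21 < 22, so +2): 21 + 2 = 23.
S3 applies: 23 + 2 = 25.
S4 applies: 25 + 1 = 26.
S5 applies: 26 − 3 = 23.
S6 does not apply.
Final offense level: 23.
Criminal history: 4 prior points → Category A (0-7).
Level 23 falls in the 17-26 band.
Grid: Level 17-26 × Category A = 120-172 weeks.
Probation check: level 23 > 16 and category A ≤ B → not eligible.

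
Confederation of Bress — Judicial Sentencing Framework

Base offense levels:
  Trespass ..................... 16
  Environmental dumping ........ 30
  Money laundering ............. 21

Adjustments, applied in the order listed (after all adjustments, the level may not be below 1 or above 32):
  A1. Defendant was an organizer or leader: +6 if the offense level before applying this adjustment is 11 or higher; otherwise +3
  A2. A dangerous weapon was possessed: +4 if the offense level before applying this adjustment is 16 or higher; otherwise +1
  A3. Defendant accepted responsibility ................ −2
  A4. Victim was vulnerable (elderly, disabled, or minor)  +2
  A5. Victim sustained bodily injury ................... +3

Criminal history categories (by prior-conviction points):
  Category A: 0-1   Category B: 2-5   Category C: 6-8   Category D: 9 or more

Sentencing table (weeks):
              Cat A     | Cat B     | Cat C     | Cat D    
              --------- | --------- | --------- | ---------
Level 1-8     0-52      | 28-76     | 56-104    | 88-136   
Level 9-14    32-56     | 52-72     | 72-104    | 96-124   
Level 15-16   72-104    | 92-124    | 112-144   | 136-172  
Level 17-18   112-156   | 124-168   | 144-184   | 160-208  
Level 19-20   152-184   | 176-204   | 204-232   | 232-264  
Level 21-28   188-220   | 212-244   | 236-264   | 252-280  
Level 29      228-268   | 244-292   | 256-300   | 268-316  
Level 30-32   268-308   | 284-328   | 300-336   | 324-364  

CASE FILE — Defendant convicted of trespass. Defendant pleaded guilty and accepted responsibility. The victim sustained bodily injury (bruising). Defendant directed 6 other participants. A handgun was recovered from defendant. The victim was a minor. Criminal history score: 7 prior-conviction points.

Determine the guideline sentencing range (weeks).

256-300 weeks

Base offense level for trespass: 16.
A1 applies (level before this adjustment is 16 ≥ 11, so +6): 16 + 6 = 22.
A2 applies (level before this adjustment is 22 ≥ 16, so +4): 22 + 4 = 26.
A3 applies: 26 − 2 = 24.
A4 applies: 24 + 2 = 26.
A5 applies: 26 + 3 = 29.
Final offense level: 29.
Criminal history: 7 prior points → Category C (6-8).
Level 29 falls in the 29 band.
Grid: Level 29 × Category C = 256-300 weeks.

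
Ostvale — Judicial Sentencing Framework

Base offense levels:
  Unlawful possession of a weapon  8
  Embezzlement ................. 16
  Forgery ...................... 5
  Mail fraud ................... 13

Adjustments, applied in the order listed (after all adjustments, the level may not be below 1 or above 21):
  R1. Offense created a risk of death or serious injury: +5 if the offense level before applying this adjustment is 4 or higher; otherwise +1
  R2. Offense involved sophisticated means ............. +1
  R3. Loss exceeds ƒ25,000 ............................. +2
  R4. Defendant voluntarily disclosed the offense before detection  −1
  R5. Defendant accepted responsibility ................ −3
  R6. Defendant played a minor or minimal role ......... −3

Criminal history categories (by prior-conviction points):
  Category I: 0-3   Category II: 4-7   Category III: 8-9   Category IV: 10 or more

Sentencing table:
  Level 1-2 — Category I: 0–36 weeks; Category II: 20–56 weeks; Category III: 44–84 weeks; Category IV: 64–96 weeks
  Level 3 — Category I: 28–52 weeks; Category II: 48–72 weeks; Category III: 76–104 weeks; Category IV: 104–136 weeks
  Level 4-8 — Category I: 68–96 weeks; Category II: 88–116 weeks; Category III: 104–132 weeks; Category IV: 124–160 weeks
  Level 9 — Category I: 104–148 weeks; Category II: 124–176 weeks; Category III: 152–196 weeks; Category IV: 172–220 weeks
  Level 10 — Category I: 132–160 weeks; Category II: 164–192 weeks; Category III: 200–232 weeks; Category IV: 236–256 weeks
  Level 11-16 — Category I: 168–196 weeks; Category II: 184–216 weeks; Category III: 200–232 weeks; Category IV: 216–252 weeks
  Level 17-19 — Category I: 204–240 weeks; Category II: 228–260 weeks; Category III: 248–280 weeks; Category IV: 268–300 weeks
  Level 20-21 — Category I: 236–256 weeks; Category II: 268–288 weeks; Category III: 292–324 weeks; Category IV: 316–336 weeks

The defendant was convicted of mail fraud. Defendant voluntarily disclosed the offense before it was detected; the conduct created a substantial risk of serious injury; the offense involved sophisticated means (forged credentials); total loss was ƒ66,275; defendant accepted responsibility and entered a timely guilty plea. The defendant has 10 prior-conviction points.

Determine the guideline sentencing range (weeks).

Base offense level for mail fraud: 13.
R1 applies (level before this adjustment is 13 ≥ 4, so +5): 13 + 5 = 18.
R2 applies: 18 + 1 = 19.
R3 applies: 19 + 2 = 21.
R4 applies: 21 − 1 = 20.
R5 applies: 20 − 3 = 17.
Final offense level: 17.
Criminal history: 10 prior points → Category IV (10+).
Level 17 falls in the 17-19 band.
Grid: Level 17-19 × Category IV = 268-300 weeks.

268-300 weeks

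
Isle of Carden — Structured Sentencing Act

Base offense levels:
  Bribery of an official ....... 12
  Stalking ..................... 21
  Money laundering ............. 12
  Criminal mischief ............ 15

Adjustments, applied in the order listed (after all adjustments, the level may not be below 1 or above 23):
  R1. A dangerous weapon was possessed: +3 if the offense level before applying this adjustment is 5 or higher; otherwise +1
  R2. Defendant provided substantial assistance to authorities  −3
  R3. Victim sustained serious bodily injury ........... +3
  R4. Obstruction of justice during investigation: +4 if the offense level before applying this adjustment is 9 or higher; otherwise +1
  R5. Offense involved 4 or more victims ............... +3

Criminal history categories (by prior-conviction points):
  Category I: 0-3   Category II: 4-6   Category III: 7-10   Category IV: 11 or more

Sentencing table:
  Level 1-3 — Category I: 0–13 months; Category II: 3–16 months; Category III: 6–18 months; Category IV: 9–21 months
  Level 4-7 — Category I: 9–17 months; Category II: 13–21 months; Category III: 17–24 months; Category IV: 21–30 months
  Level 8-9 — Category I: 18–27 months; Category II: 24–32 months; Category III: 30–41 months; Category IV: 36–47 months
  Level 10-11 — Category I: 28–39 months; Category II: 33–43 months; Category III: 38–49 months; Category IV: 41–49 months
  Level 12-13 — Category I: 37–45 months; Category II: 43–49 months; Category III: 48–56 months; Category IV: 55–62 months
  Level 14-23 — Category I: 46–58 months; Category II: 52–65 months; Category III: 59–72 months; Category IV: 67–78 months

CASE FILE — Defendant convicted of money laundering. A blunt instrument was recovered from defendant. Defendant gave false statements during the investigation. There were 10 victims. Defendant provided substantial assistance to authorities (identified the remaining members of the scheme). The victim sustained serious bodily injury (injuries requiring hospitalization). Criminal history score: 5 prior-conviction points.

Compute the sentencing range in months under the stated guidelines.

52-65 months

Base offense level for money laundering: 12.
R1 applies (level before this adjustment is 12 ≥ 5, so +3): 12 + 3 = 15.
R2 applies: 15 − 3 = 12.
R3 applies: 12 + 3 = 15.
R4 applies (level before this adjustment is 15 ≥ 9, so +4): 15 + 4 = 19.
R5 applies: 19 + 3 = 22.
Final offense level: 22.
Criminal history: 5 prior points → Category II (4-6).
Level 22 falls in the 14-23 band.
Grid: Level 14-23 × Category II = 52-65 months.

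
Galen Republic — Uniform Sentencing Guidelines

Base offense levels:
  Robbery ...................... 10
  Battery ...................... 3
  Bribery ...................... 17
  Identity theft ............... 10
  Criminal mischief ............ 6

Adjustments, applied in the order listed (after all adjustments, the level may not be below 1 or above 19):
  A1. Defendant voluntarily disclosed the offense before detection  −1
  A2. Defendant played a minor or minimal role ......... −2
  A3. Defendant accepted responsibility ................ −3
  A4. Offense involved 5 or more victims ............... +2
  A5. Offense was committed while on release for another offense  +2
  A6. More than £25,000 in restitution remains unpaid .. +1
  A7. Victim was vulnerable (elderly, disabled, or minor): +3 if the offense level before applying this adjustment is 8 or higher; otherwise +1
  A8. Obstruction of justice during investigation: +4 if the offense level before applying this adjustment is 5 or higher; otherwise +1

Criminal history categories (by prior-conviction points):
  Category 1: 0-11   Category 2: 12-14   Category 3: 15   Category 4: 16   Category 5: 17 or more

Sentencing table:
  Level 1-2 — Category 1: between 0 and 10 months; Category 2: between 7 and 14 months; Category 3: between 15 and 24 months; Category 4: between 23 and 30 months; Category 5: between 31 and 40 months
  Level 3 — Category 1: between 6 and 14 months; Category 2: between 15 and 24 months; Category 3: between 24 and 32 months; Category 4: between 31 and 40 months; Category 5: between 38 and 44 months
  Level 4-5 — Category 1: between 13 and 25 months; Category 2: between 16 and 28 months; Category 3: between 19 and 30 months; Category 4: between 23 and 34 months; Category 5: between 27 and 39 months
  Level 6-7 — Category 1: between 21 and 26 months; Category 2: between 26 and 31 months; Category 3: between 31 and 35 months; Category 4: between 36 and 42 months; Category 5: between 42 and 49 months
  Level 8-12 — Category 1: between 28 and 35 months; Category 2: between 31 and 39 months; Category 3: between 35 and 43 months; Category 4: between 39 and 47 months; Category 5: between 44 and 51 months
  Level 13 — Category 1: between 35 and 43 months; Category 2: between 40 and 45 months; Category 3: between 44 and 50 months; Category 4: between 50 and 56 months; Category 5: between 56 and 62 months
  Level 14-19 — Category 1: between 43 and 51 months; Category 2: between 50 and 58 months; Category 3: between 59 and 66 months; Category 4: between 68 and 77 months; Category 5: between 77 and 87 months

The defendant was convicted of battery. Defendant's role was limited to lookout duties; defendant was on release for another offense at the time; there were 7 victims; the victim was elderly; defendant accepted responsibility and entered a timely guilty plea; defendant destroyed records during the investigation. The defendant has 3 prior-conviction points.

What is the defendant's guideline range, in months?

Base offense level for battery: 3.
A2 applies: 3 − 2 = 1.
A3 applies: 1 − 3 = -2.
A4 applies: -2 + 2 = 0.
A5 applies: 0 + 2 = 2.
A6 does not apply.
A7 applies (level before this adjustment is 2 < 8, so +1): 2 + 1 = 3.
A8 applies (level before this adjustment is 3 < 5, so +1): 3 + 1 = 4.
Final offense level: 4.
Criminal history: 3 prior points → Category 1 (0-11).
Level 4 falls in the 4-5 band.
Grid: Level 4-5 × Category 1 = 13-25 months.

13-25 months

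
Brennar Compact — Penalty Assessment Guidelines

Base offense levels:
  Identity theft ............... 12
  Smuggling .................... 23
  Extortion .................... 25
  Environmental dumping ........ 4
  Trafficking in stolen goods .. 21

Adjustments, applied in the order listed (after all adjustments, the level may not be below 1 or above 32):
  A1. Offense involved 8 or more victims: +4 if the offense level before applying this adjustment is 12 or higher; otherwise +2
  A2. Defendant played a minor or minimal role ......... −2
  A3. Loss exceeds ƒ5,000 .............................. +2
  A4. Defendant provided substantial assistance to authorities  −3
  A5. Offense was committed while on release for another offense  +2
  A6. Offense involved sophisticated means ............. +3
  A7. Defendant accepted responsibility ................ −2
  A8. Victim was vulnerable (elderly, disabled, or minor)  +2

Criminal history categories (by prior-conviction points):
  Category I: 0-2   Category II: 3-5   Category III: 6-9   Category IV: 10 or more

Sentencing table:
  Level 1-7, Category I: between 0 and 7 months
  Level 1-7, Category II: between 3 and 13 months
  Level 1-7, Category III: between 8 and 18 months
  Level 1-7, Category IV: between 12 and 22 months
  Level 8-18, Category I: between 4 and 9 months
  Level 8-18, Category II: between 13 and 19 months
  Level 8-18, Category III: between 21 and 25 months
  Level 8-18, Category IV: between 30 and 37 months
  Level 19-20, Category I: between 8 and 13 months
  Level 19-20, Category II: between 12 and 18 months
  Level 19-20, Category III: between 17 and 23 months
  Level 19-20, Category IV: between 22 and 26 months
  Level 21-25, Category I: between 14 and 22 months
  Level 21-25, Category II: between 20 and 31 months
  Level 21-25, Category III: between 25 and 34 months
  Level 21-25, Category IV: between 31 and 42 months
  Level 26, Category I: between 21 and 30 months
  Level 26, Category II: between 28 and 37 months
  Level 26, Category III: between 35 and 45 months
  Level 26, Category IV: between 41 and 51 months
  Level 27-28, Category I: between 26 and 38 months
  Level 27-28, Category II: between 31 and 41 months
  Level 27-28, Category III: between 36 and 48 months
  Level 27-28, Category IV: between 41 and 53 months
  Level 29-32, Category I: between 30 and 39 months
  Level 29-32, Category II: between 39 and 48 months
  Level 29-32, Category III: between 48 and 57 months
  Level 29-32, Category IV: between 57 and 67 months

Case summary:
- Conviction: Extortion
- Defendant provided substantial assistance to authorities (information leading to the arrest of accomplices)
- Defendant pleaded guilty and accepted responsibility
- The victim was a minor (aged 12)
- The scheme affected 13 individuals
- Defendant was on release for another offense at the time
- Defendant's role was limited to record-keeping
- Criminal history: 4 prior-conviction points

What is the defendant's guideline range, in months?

Base offense level for extortion: 25.
A1 applies (level before this adjustment is 25 ≥ 12, so +4): 25 + 4 = 29.
A2 applies: 29 − 2 = 27.
A3 does not apply.
A4 applies: 27 − 3 = 24.
A5 applies: 24 + 2 = 26.
A6 does not apply.
A7 applies: 26 − 2 = 24.
A8 applies: 24 + 2 = 26.
Final offense level: 26.
Criminal history: 4 prior points → Category II (3-5).
Level 26 falls in the 26 band.
Grid: Level 26 × Category II = 28-37 months.

28-37 months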